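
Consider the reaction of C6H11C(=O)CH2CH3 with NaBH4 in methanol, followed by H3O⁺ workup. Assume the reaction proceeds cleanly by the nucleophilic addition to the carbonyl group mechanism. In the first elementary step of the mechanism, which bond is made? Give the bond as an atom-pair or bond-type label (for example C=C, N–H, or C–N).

Step 1: H⁻ (delivered from BH4⁻) attacks the sp² carbonyl carbon; the C=O π bond breaks and the electrons end up as a lone pair on the alkoxide oxygen of the tetrahedral intermediate.
The bond formed in this step is the C–H bond.

C–H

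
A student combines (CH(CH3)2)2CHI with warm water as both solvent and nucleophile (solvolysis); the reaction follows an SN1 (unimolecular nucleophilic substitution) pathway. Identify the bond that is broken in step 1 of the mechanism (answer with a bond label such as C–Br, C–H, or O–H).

Step 1: Ionisation: the C–I σ-bond cleaves heterolytically; both bonding electrons depart with I⁻, leaving a secondary carbocation at the α-carbon.
The bond broken in this step is the C–I bond.

C–I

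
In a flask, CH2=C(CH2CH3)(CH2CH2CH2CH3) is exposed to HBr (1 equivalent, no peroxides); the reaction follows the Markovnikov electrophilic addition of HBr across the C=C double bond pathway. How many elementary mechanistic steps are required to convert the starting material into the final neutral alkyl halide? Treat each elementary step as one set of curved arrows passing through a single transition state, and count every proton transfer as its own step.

2

Step 1: Protonation of the alkene by HBr: the π bond acts as the nucleophile and picks up H⁺, giving the more stable (Markovnikov) tertiary carbocation. The H–Br bond breaks heterolytically, releasing Br⁻.
(No 1,2-shift: no single shift to an adjacent carbon would give a more stable cation.)
Step 2: Br⁻ captures the cation: a lone pair on Br⁻ fills the empty p orbital, producing the alkyl halide product.
Total: 2 elementary steps.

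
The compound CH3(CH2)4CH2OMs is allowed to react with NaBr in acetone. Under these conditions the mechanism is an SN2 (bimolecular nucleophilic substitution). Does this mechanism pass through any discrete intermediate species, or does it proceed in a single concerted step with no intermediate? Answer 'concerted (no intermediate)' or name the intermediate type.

Backside attack by Br⁻ on the carbon bearing the mesylate: the new C–Br bond forms as the C–O bond breaks, with Walden inversion at carbon.
All bond changes occur in one transition state; no discrete intermediate is formed.

concerted (no intermediate)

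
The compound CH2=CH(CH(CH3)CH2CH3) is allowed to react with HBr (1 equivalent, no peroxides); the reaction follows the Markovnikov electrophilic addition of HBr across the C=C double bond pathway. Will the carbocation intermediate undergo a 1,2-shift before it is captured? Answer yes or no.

yes

The first-formed carbocation is secondary.
The adjacent sec-butyl carbon already bears 2 other carbon substituents and has a hydrogen to migrate; after a 1,2-hydride shift from that carbon the positive charge sits on a tertiary centre.
Tertiary is more stable than secondary, so the shift occurs.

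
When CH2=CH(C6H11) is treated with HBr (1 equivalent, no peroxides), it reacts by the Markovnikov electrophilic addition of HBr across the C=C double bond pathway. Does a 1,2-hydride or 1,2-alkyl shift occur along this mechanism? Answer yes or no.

yes

The first-formed carbocation is secondary.
The adjacent cyclohexyl carbon already bears 2 other carbon substituents and has a hydrogen to migrate; after a 1,2-hydride shift from that carbon the positive charge sits on a tertiary centre.
Tertiary is more stable than secondary, so the shift occurs.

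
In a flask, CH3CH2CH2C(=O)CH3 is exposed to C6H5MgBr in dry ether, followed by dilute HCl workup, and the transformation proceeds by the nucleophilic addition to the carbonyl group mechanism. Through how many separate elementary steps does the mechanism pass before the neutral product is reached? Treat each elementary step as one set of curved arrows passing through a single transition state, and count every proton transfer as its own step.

2

Step 1: the carbanion-like carbon of C6H5MgBr attacks the sp² carbonyl carbon; the C=O π bond breaks and the electrons end up as a lone pair on the alkoxide oxygen of the tetrahedral intermediate.
Step 2: Protonation of the alkoxide by dilute HCl workup furnishes an alcohol.
Total: 2 elementary steps.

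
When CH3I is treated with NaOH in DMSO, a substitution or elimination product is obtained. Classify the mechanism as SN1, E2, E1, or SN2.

SN2

Conditions: a methyl substrate with a strong nucleophile in the polar aprotic solvent DMSO.
These conditions are the textbook signature of the SN2 pathway.
An unhindered substrate with a strong nucleophile in a polar aprotic solvent favours one-step backside displacement.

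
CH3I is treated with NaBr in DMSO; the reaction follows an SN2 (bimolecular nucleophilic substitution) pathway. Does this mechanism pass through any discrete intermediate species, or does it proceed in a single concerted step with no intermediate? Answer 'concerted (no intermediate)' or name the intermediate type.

concerted (no intermediate)

Br⁻ attacks the back face of the α-carbon while I⁻ departs with the C–I bonding pair — a single concerted displacement through a pentacoordinate transition state.
All bond changes occur in one transition state; no discrete intermediate is formed.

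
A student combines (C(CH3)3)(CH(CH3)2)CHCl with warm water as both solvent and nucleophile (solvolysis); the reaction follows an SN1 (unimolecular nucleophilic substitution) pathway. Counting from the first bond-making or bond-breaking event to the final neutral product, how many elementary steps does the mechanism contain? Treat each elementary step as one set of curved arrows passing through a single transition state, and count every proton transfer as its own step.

Step 1: Rate-determining heterolysis of the C–Cl bond gives Cl⁻ and a secondary carbocation.
Step 2: A hydride (H with its bonding pair) migrates from the adjacent isopropyl carbon to the cationic centre — a 1,2-hydride shift — upgrading the secondary cation to a tertiary one.
Step 3: A lone pair on the oxygen of H2O attacks the carbocation, forming a new C–O σ-bond and an oxonium ion.
Step 4: A second solvent molecule removes the proton on oxygen, giving the neutral alcohol product.
Total: 4 elementary steps.

4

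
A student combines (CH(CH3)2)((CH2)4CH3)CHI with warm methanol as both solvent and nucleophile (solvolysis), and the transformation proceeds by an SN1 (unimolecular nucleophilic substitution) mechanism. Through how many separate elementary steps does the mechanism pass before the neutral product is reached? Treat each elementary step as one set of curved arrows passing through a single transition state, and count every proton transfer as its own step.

4

Step 1: Ionisation: the C–I σ-bond cleaves heterolytically; both bonding electrons depart with I⁻, leaving a secondary carbocation at the α-carbon.
Step 2: A 1,2-hydride shift from the adjacent isopropyl carbon moves the positive charge from the secondary centre to an adjacent carbon, generating a more stable tertiary carbocation.
Step 3: Nucleophilic capture: the oxygen of CH3OH bonds to the cationic carbon, producing an oxonium-ion intermediate.
Step 4: Deprotonation of the oxonium oxygen by solvent methanol yields the neutral ether.
Total: 4 elementary steps.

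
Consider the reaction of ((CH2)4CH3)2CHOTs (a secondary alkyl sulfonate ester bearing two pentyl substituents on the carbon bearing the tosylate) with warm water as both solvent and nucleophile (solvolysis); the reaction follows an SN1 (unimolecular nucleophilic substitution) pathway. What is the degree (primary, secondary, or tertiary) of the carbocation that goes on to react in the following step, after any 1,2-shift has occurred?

secondary

Step 1: Unassisted departure of TsO⁻ (taking the C–O bonding pair) generates a secondary carbocation.
No single 1,2-shift to an adjacent carbon would give a more-substituted cation, so no rearrangement occurs.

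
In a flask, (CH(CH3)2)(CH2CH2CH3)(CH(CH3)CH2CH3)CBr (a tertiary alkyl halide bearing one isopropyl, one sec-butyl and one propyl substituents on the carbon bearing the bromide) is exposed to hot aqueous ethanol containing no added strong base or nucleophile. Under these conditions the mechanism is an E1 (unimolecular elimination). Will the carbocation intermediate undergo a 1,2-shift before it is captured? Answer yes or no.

The first-formed carbocation is tertiary.
No single 1,2-shift to an adjacent carbon would produce a more-substituted cation than the one already present, so no rearrangement occurs.

no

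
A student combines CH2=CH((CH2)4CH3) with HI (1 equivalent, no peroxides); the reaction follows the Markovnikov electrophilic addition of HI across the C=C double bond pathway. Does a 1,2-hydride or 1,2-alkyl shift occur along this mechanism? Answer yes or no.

no

The first-formed carbocation is secondary.
No single 1,2-shift to an adjacent carbon would produce a more-substituted cation than the one already present, so no rearrangement occurs.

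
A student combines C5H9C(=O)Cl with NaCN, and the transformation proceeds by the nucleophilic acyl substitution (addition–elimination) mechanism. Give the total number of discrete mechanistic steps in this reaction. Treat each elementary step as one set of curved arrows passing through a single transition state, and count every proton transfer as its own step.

Step 1: CN⁻ adds to the carbonyl carbon; the C=O π electrons shift onto oxygen and a tetrahedral alkoxide intermediate forms.
Step 2: Elimination step: re-formation of the carbonyl π bond drives out Cl⁻, giving the new acyl compound.
Total: 2 elementary steps.

2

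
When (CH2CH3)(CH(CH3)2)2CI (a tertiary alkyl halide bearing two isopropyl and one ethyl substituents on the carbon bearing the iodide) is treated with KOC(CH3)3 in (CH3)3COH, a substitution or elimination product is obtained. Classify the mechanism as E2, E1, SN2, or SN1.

Conditions: a strong/bulky base with a tertiary substrate bearing a β-hydrogen.
These conditions are the textbook signature of the E2 pathway.
A strong (often hindered) base removes a β-H in concert with loss of the leaving group — bimolecular elimination.

E2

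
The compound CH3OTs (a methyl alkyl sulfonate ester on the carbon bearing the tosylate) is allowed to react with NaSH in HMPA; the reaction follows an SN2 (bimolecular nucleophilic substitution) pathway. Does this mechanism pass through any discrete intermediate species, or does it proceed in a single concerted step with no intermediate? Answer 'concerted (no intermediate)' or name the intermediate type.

concerted (no intermediate)

HS⁻ attacks the back face of the α-carbon while TsO⁻ departs with the C–O bonding pair — a single concerted displacement through a pentacoordinate transition state.
All bond changes occur in one transition state; no discrete intermediate is formed.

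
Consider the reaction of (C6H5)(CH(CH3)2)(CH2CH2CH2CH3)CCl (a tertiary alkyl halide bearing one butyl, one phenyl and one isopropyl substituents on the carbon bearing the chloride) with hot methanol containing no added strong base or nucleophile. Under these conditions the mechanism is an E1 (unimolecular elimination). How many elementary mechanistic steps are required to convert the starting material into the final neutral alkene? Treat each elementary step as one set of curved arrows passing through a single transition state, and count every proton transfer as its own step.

2

Step 1: Ionisation: the C–Cl σ-bond cleaves heterolytically; both bonding electrons depart with Cl⁻, leaving a tertiary carbocation at the α-carbon.
(No 1,2-shift: no single shift to an adjacent carbon would give a more stable cation.)
Step 2: A weak base (a methanol molecule from the solvent) removes a proton from a carbon adjacent to the cationic centre; the electrons of that C–H bond become the new π(C=C) bond, giving the alkene.
Total: 2 elementary steps.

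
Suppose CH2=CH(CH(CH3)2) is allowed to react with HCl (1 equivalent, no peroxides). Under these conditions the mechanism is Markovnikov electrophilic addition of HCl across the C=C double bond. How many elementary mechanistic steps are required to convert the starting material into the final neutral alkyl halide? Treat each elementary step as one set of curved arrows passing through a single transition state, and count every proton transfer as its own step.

Step 1: The π electrons of the C=C bond attack a proton of HCl; Markovnikov addition places the new C–H on the less-substituted alkene carbon, so the positive charge ends up on the more-substituted carbon — a secondary carbocation. The H–Cl bond breaks heterolytically, releasing Cl⁻.
Step 2: Carbocation rearrangement: a 1,2-hydride shift from the adjacent isopropyl carbon converts the initially-formed secondary cation into the more stable tertiary cation.
Step 3: The Cl⁻ anion donates a lone pair to the carbocation, forming the new C–Cl σ-bond and giving the neutral alkyl halide.
Total: 3 elementary steps.

3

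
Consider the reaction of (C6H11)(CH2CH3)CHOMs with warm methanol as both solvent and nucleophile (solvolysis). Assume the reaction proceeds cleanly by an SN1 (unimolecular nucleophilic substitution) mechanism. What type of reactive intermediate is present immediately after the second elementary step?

Step 1: Rate-determining heterolysis of the C–O bond gives MsO⁻ and a secondary carbocation.
Step 2: A hydride (H with its bonding pair) migrates from the adjacent cyclohexyl carbon to the cationic centre — a 1,2-hydride shift — upgrading the secondary cation to a tertiary one.
After step 2 the species present is a tertiary carbocation.

tertiary carbocation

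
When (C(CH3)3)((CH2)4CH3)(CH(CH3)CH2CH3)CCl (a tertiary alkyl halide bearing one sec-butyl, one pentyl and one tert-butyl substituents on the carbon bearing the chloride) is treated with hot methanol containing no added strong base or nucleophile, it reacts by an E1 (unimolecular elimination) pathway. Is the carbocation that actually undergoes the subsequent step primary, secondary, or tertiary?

Step 1: Rate-determining heterolysis of the C–Cl bond gives Cl⁻ and a tertiary carbocation.
No single 1,2-shift to an adjacent carbon would give a more-substituted cation, so no rearrangement occurs.

tertiary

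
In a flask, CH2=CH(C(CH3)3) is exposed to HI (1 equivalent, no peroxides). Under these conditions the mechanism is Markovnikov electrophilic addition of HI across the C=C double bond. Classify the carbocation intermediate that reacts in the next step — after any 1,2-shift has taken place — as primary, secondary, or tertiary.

Step 1: The π electrons of the C=C bond attack a proton of HI; Markovnikov addition places the new C–H on the less-substituted alkene carbon, so the positive charge ends up on the more-substituted carbon — a secondary carbocation. The H–I bond breaks heterolytically, releasing I⁻.
Step 2: A 1,2-methyl shift from the adjacent tert-butyl carbon moves the positive charge from the secondary centre to an adjacent carbon, generating a more stable tertiary carbocation.
The cation rearranges from secondary to tertiary via a 1,2-methyl shift from the adjacent tert-butyl carbon; the tertiary cation is what reacts next.

tertiary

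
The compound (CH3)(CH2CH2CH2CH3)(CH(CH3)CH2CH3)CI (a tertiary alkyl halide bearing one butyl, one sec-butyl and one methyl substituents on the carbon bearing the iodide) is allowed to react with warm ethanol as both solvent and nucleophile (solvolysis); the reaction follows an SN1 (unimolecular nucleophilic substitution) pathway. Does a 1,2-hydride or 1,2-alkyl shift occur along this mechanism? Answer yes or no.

The first-formed carbocation is tertiary.
No single 1,2-shift to an adjacent carbon would produce a more-substituted cation than the one already present, so no rearrangement occurs.

no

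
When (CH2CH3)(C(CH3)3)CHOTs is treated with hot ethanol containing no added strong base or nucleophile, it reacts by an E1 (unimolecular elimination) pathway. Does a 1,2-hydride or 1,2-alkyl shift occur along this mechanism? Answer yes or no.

The first-formed carbocation is secondary.
The adjacent tert-butyl carbon has no hydrogen but bears methyl groups; migration of one methyl with its bonding pair (a 1,2-methyl shift) places the charge on a tertiary centre.
Tertiary is more stable than secondary, so the shift occurs.

yes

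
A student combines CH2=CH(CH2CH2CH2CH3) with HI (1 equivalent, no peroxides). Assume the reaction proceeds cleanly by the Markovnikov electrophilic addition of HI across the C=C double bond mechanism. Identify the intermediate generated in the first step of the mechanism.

Step 1: Electrophilic addition begins with the π(C=C) electrons forming a bond to the proton of HI. Following Markovnikov's rule, the resulting cation is secondary. The H–I bond breaks heterolytically, releasing I⁻.
After step 1 the species present is a secondary carbocation.

secondary carbocation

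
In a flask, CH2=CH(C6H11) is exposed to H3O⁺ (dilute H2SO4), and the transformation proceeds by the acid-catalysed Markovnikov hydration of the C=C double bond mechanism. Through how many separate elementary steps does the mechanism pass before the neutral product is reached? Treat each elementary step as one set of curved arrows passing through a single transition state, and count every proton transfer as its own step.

4

Step 1: The π electrons of the C=C bond attack a proton of H3O⁺; Markovnikov addition places the new C–H on the less-substituted alkene carbon, so the positive charge ends up on the more-substituted carbon — a secondary carbocation. H2O is released.
Step 2: Carbocation rearrangement: a 1,2-hydride shift from the adjacent cyclohexyl carbon converts the initially-formed secondary cation into the more stable tertiary cation.
Step 3: Nucleophilic capture of the cation by H2O produces the protonated alcohol (an oxonium ion).
Step 4: Proton transfer from the O–H of the oxonium ion to H2O completes the catalytic cycle and yields the alcohol.
Total: 4 elementary steps.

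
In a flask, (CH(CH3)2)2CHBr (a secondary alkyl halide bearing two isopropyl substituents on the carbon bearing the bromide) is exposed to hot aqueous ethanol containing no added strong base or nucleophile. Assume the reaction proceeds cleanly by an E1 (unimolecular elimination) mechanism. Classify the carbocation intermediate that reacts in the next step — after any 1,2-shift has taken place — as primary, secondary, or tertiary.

tertiary

Step 1: The C–Br bond breaks with both electrons going to the bromide; Br⁻ leaves and a secondary carbocation remains.
Step 2: A hydride (H with its bonding pair) migrates from the adjacent isopropyl carbon to the cationic centre — a 1,2-hydride shift — upgrading the secondary cation to a tertiary one.
The cation rearranges from secondary to tertiary via a 1,2-hydride shift from the adjacent isopropyl carbon; the tertiary cation is what reacts next.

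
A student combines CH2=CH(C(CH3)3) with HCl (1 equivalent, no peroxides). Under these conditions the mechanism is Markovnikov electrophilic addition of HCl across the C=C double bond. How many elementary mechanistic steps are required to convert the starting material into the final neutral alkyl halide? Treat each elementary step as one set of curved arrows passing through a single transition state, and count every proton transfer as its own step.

3

Step 1: Protonation of the alkene by HCl: the π bond acts as the nucleophile and picks up H⁺, giving the more stable (Markovnikov) secondary carbocation. The H–Cl bond breaks heterolytically, releasing Cl⁻.
Step 2: Carbocation rearrangement: a 1,2-methyl shift from the adjacent tert-butyl carbon converts the initially-formed secondary cation into the more stable tertiary cation.
Step 3: The Cl⁻ anion donates a lone pair to the carbocation, forming the new C–Cl σ-bond and giving the neutral alkyl halide.
Total: 3 elementary steps.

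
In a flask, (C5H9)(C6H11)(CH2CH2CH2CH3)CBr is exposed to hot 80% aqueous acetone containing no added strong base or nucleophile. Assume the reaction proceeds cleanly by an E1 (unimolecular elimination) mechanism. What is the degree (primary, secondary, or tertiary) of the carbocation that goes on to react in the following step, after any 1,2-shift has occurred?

Step 1: Unassisted departure of Br⁻ (taking the C–Br bonding pair) generates a tertiary carbocation.
No single 1,2-shift to an adjacent carbon would give a more-substituted cation, so no rearrangement occurs.

tertiary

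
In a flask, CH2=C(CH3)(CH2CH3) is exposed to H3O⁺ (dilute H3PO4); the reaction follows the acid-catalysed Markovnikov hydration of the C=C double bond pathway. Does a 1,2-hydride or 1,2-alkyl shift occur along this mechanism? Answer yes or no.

The first-formed carbocation is tertiary.
No single 1,2-shift to an adjacent carbon would produce a more-substituted cation than the one already present, so no rearrangement occurs.

no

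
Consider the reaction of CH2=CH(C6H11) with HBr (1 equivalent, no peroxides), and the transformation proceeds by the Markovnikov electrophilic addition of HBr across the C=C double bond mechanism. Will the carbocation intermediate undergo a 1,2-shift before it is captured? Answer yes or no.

The first-formed carbocation is secondary.
The adjacent cyclohexyl carbon already bears 2 other carbon substituents and has a hydrogen to migrate; after a 1,2-hydride shift from that carbon the positive charge sits on a tertiary centre.
Tertiary is more stable than secondary, so the shift occurs.

yes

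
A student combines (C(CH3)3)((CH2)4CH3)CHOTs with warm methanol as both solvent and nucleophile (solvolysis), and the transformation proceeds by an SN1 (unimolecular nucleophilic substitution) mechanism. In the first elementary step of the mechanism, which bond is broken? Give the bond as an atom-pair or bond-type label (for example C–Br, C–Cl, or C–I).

Step 1: The C–O bond breaks with both electrons going to the tosylate; TsO⁻ leaves and a secondary carbocation remains.
The bond broken in this step is the C–O bond.

C–O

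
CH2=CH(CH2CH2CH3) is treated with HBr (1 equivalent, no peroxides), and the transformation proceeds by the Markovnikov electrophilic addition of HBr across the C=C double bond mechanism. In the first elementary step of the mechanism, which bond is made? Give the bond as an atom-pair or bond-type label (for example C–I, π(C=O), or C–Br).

Step 1: The π electrons of the C=C bond attack a proton of HBr; Markovnikov addition places the new C–H on the less-substituted alkene carbon, so the positive charge ends up on the more-substituted carbon — a secondary carbocation. The H–Br bond breaks heterolytically, releasing Br⁻.
The bond formed in this step is the C–H bond.

C–H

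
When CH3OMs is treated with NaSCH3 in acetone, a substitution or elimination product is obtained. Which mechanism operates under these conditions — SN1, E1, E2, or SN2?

SN2

Conditions: a methyl substrate with a strong nucleophile in the polar aprotic solvent acetone.
These conditions are the textbook signature of the SN2 pathway.
An unhindered substrate with a strong nucleophile in a polar aprotic solvent favours one-step backside displacement.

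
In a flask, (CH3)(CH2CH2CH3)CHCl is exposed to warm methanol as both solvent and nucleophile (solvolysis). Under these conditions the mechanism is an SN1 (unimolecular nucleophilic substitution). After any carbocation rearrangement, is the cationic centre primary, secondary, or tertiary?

Step 1: Ionisation: the C–Cl σ-bond cleaves heterolytically; both bonding electrons depart with Cl⁻, leaving a secondary carbocation at the α-carbon.
No single 1,2-shift to an adjacent carbon would give a more-substituted cation, so no rearrangement occurs.

secondary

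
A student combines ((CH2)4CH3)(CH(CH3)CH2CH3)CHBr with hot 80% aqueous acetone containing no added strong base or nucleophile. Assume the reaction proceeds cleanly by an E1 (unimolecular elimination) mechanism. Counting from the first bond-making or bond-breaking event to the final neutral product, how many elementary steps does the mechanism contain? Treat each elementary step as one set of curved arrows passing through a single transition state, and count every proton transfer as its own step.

Step 1: Rate-determining heterolysis of the C–Br bond gives Br⁻ and a secondary carbocation.
Step 2: A hydride (H with its bonding pair) migrates from the adjacent sec-butyl carbon to the cationic centre — a 1,2-hydride shift — upgrading the secondary cation to a tertiary one.
Step 3: Loss of a β-proton to a water molecule of the solvent: the C–H bonding pair collapses toward the cationic carbon to form the C=C π bond, yielding the alkene.
Total: 3 elementary steps.

3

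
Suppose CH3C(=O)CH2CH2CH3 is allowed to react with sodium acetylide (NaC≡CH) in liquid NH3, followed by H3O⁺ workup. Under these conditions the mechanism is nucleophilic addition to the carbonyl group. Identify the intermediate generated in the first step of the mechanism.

Step 1: HC≡C⁻ attacks the sp² carbonyl carbon; the C=O π bond breaks and the electrons end up as a lone pair on the alkoxide oxygen of the tetrahedral intermediate.
After step 1 the species present is a tetrahedral alkoxide intermediate.

tetrahedral alkoxide intermediate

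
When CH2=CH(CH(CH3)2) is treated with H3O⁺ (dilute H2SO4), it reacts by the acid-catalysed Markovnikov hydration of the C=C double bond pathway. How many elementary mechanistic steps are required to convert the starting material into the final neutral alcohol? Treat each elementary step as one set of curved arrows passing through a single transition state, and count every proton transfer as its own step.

4

Step 1: The π electrons of the C=C bond attack a proton of H3O⁺; Markovnikov addition places the new C–H on the less-substituted alkene carbon, so the positive charge ends up on the more-substituted carbon — a secondary carbocation. H2O is released.
Step 2: Carbocation rearrangement: a 1,2-hydride shift from the adjacent isopropyl carbon converts the initially-formed secondary cation into the more stable tertiary cation.
Step 3: Nucleophilic capture of the cation by H2O produces the protonated alcohol (an oxonium ion).
Step 4: H2O removes a proton from the oxonium oxygen, regenerating H3O⁺ and giving the neutral alcohol.
Total: 4 elementary steps.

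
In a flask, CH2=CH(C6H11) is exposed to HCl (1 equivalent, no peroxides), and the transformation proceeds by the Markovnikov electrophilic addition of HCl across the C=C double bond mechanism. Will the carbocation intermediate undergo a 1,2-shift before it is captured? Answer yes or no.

yes

The first-formed carbocation is secondary.
The adjacent cyclohexyl carbon already bears 2 other carbon substituents and has a hydrogen to migrate; after a 1,2-hydride shift from that carbon the positive charge sits on a tertiary centre.
Tertiary is more stable than secondary, so the shift occurs.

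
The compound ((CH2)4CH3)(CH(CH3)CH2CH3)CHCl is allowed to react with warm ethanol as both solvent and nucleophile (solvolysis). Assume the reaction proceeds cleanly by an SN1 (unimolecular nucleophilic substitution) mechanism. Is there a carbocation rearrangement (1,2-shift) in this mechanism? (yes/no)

yes

The first-formed carbocation is secondary.
The adjacent sec-butyl carbon already bears 2 other carbon substituents and has a hydrogen to migrate; after a 1,2-hydride shift from that carbon the positive charge sits on a tertiary centre.
Tertiary is more stable than secondary, so the shift occurs.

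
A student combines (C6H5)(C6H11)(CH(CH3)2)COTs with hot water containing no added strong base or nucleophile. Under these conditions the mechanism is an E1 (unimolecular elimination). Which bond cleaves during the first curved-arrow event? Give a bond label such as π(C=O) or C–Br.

Step 1: Unassisted departure of TsO⁻ (taking the C–O bonding pair) generates a tertiary carbocation.
The bond broken in this step is the C–O bond.

C–O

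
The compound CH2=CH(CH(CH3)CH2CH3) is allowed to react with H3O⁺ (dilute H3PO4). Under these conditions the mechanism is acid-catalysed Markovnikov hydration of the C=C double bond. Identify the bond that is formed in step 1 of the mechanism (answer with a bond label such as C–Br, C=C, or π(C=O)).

Step 1: Protonation of the alkene by H3O⁺: the π bond acts as the nucleophile and picks up H⁺, giving the more stable (Markovnikov) secondary carbocation. H2O is released.
The bond formed in this step is the C–H bond.

C–H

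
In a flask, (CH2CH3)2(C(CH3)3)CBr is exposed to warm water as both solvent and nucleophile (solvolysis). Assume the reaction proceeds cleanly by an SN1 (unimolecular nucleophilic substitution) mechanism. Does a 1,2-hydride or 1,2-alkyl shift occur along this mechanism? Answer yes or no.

The first-formed carbocation is tertiary.
No single 1,2-shift to an adjacent carbon would produce a more-substituted cation than the one already present, so no rearrangement occurs.

no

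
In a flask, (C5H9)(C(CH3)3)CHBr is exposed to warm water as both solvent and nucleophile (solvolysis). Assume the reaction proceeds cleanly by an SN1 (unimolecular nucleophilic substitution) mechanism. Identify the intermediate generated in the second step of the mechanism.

Step 1: Ionisation: the C–Br σ-bond cleaves heterolytically; both bonding electrons depart with Br⁻, leaving a secondary carbocation at the α-carbon.
Step 2: A 1,2-hydride shift from the adjacent cyclopentyl carbon moves the positive charge from the secondary centre to an adjacent carbon, generating a more stable tertiary carbocation.
After step 2 the species present is a tertiary carbocation.

tertiary carbocation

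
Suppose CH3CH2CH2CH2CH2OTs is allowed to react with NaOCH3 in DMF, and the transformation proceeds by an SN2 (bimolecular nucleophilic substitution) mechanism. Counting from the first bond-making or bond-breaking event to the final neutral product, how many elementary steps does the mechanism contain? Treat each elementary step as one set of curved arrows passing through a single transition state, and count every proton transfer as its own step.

1

Step 1: The methoxide nucleophile donates a lone pair from O to the α-carbon in a backside attack; simultaneously the C–O σ-bond breaks and both of its electrons leave with TsO⁻. One concerted step with inversion of configuration.
Total: 1 elementary step.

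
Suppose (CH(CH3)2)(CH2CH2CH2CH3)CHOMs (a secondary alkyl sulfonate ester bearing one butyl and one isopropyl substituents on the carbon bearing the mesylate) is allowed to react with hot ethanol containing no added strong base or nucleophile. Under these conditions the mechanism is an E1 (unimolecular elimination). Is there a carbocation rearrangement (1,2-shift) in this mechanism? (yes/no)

yes

The first-formed carbocation is secondary.
The adjacent isopropyl carbon already bears 2 other carbon substituents and has a hydrogen to migrate; after a 1,2-hydride shift from that carbon the positive charge sits on a tertiary centre.
Tertiary is more stable than secondary, so the shift occurs.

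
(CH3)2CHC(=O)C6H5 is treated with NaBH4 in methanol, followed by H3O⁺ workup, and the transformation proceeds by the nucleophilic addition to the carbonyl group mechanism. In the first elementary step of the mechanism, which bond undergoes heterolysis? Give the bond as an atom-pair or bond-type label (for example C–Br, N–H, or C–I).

Step 1: H⁻ (delivered from BH4⁻) attacks the sp² carbonyl carbon; the C=O π bond breaks and the electrons end up as a lone pair on the alkoxide oxygen of the tetrahedral intermediate.
The bond broken in this step is the π(C=O) bond.

π(C=O)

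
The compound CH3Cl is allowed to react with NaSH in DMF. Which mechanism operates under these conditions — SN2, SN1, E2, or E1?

Conditions: a methyl substrate with a strong nucleophile in the polar aprotic solvent DMF.
These conditions are the textbook signature of the SN2 pathway.
An unhindered substrate with a strong nucleophile in a polar aprotic solvent favours one-step backside displacement.

SN2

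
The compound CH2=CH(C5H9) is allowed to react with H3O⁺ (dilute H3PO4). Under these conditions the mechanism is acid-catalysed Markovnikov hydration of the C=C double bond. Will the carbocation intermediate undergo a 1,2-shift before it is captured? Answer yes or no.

yes

The first-formed carbocation is secondary.
The adjacent cyclopentyl carbon already bears 2 other carbon substituents and has a hydrogen to migrate; after a 1,2-hydride shift from that carbon the positive charge sits on a tertiary centre.
Tertiary is more stable than secondary, so the shift occurs.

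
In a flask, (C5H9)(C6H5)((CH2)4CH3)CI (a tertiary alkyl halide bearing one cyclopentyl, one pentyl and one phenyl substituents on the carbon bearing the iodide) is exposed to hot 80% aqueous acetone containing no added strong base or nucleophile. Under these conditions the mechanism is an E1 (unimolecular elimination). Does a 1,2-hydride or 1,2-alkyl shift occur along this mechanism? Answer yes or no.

The first-formed carbocation is tertiary.
No single 1,2-shift to an adjacent carbon would produce a more-substituted cation than the one already present, so no rearrangement occurs.

no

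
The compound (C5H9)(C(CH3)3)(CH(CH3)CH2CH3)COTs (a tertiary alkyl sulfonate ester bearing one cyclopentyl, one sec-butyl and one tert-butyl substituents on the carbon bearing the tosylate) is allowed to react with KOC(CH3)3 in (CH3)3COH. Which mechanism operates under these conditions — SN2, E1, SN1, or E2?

E2

Conditions: a strong/bulky base with a tertiary substrate bearing a β-hydrogen.
These conditions are the textbook signature of the E2 pathway.
A strong (often hindered) base removes a β-H in concert with loss of the leaving group — bimolecular elimination.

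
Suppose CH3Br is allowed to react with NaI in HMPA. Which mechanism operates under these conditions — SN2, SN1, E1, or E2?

Conditions: a methyl substrate with a strong nucleophile in the polar aprotic solvent HMPA.
These conditions are the textbook signature of the SN2 pathway.
An unhindered substrate with a strong nucleophile in a polar aprotic solvent favours one-step backside displacement.

SN2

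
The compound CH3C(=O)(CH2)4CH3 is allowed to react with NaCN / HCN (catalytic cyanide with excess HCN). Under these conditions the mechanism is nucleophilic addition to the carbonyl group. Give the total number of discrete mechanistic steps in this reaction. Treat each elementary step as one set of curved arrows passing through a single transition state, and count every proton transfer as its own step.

Step 1: CN⁻ attacks the sp² carbonyl carbon; the C=O π bond breaks and the electrons end up as a lone pair on the alkoxide oxygen of the tetrahedral intermediate.
Step 2: The alkoxide is protonated in situ by undissociated HCN, yielding a cyanohydrin; the CN⁻ so formed carries on the cycle.
Total: 2 elementary steps.

2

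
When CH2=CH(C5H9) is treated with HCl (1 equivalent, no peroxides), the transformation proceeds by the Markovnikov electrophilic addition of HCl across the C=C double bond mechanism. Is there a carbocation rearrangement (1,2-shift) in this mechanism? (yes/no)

yes

The first-formed carbocation is secondary.
The adjacent cyclopentyl carbon already bears 2 other carbon substituents and has a hydrogen to migrate; after a 1,2-hydride shift from that carbon the positive charge sits on a tertiary centre.
Tertiary is more stable than secondary, so the shift occurs.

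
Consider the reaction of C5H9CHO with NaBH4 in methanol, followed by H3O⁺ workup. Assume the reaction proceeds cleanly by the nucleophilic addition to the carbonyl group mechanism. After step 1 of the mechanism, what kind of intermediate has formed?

tetrahedral alkoxide intermediate

Step 1: Nucleophilic addition: H⁻ (delivered from BH4⁻) adds to the carbonyl carbon, pushing the π(C=O) electron pair onto oxygen and giving a tetrahedral alkoxide.
After step 1 the species present is a tetrahedral alkoxide intermediate.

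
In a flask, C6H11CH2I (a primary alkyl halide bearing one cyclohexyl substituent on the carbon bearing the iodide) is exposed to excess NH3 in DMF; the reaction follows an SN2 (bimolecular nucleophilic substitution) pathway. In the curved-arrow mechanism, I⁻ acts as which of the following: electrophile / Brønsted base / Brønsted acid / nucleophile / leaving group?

Step 1: A lone pair on the N of NH3 attacks the α-carbon from the back side while the C–I bond breaks; both bonding electrons leave with I⁻. The product of this concerted step is an alkylammonium ion.
I⁻ departs with both electrons of the breaking σ-bond — that is the definition of a leaving group.

leaving group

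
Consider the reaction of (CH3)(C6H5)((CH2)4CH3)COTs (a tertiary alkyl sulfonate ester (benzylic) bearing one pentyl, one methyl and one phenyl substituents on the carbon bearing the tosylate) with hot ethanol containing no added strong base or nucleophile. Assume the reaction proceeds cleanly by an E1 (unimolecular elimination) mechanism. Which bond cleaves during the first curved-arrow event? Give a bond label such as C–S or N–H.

C–O

Step 1: Unassisted departure of TsO⁻ (taking the C–O bonding pair) generates a tertiary carbocation.
The bond broken in this step is the C–O bond.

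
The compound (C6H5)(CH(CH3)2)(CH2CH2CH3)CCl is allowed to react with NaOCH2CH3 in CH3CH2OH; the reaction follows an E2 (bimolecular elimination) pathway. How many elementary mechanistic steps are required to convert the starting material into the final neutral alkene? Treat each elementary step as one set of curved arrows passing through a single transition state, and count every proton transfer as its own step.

1

Step 1: The strong base CH3CH2O⁻ removes a β-hydrogen; in the same concerted event the electrons of the breaking C–H bond form the new π(C=C) bond and the C–Cl σ-bond breaks, expelling Cl⁻. Anti-periplanar geometry; one transition state.
Total: 1 elementary step.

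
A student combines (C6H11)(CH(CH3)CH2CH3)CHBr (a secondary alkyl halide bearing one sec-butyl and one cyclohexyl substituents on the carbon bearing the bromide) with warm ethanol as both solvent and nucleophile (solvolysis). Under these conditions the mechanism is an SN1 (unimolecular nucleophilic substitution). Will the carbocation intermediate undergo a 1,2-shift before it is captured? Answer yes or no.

yes

The first-formed carbocation is secondary.
The adjacent sec-butyl carbon already bears 2 other carbon substituents and has a hydrogen to migrate; after a 1,2-hydride shift from that carbon the positive charge sits on a tertiary centre.
Tertiary is more stable than secondary, so the shift occurs.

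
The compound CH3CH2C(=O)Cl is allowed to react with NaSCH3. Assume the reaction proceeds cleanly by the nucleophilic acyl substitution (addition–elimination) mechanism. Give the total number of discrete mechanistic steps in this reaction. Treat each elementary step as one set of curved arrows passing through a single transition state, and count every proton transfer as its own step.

2

Step 1: A lone pair on the S of CH3S⁻ attacks the electrophilic acyl carbon; the π(C=O) electrons move onto oxygen, giving a tetrahedral intermediate.
Step 2: An oxygen lone pair re-forms the C=O π bond as the C–Cl σ-bond breaks; Cl⁻ is expelled.
Total: 2 elementary steps.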